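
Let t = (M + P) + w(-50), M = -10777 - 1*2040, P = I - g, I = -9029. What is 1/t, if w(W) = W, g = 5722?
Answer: -1/27618 ≈ -3.6208e-5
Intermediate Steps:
P = -14751 (P = -9029 - 1*5722 = -9029 - 5722 = -14751)
M = -12817 (M = -10777 - 2040 = -12817)
t = -27618 (t = (-12817 - 14751) - 50 = -27568 - 50 = -27618)
1/t = 1/(-27618) = -1/27618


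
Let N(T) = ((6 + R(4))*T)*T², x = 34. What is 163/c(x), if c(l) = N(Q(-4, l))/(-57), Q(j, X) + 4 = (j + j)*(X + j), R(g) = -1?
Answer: 9291/72633920 ≈ 0.00012792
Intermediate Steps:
Q(j, X) = -4 + 2*j*(X + j) (Q(j, X) = -4 + (j + j)*(X + j) = -4 + (2*j)*(X + j) = -4 + 2*j*(X + j))
N(T) = 5*T³ (N(T) = ((6 - 1)*T)*T² = (5*T)*T² = 5*T³)
c(l) = -5*(28 - 8*l)³/57 (c(l) = (5*(-4 + 2*(-4)² + 2*l*(-4))³)/(-57) = (5*(-4 + 2*16 - 8*l)³)*(-1/57) = (5*(-4 + 32 - 8*l)³)*(-1/57) = (5*(28 - 8*l)³)*(-1/57) = -5*(28 - 8*l)³/57)
163/c(x) = 163/((320*(-7 + 2*34)³/57)) = 163/((320*(-7 + 68)³/57)) = 163/(((320/57)*61³)) = 163/(((320/57)*226981)) = 163/(72633920/57) = 163*(57/72633920) = 9291/72633920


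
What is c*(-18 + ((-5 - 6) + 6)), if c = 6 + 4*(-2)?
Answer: 46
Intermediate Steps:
c = -2 (c = 6 - 8 = -2)
c*(-18 + ((-5 - 6) + 6)) = -2*(-18 + ((-5 - 6) + 6)) = -2*(-18 + (-11 + 6)) = -2*(-18 - 5) = -2*(-23) = 46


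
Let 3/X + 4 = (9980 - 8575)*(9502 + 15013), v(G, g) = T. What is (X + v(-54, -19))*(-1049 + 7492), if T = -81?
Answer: -17975514144864/34443571 ≈ -5.2188e+5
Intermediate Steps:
v(G, g) = -81
X = 3/34443571 (X = 3/(-4 + (9980 - 8575)*(9502 + 15013)) = 3/(-4 + 1405*24515) = 3/(-4 + 34443575) = 3/34443571 ≈ 8.7099e-8)
(X + v(-54, -19))*(-1049 + 7492) = (3/34443571 - 81)*(-1049 + 7492) = -2789929248/34443571*6443 = -17975514144864/34443571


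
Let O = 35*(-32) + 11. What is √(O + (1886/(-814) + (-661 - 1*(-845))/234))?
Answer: I*√279800556178/15873 ≈ 33.325*I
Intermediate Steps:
O = -1109 (O = -1120 + 11 = -1109)
√(O + (1886/(-814) + (-661 - 1*(-845))/234)) = √(-1109 + (1886/(-814) + (-661 - 1*(-845))/234)) = √(-1109 + (1886*(-1/814) + (-661 + 845)*(1/234))) = √(-1109 + (-943/407 + 184*(1/234))) = √(-1109 + (-943/407 + 92/117)) = √(-1109 - 72887/47619) = √(-52882358/47619) = I*√279800556178/15873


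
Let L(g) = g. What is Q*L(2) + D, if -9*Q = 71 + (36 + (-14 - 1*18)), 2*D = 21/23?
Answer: -2237/138 ≈ -16.210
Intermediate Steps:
D = 21/46 (D = (21/23)/2 = (21*(1/23))/2 = (½)*(21/23) = 21/46 ≈ 0.45652)
Q = -25/3 (Q = -(71 + (36 + (-14 - 1*18)))/9 = -(71 + (36 + (-14 - 18)))/9 = -(71 + (36 - 32))/9 = -(71 + 4)/9 = -⅑*75 = -25/3 ≈ -8.3333)
Q*L(2) + D = -25/3*2 + 21/46 = -50/3 + 21/46 = -2237/138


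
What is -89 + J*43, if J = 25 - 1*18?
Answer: 212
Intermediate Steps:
J = 7 (J = 25 - 18 = 7)
-89 + J*43 = -89 + 7*43 = -89 + 301 = 212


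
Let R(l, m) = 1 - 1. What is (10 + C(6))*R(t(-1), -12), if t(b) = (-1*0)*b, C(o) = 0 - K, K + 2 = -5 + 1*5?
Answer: 0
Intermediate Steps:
K = -2 (K = -2 + (-5 + 1*5) = -2 + (-5 + 5) = -2 + 0 = -2)
C(o) = 2 (C(o) = 0 - 1*(-2) = 0 + 2 = 2)
t(b) = 0 (t(b) = 0*b = 0)
R(l, m) = 0
(10 + C(6))*R(t(-1), -12) = (10 + 2)*0 = 12*0 = 0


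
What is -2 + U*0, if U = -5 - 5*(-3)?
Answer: -2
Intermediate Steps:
U = 10 (U = -5 + 15 = 10)
-2 + U*0 = -2 + 10*0 = -2 + 0 = -2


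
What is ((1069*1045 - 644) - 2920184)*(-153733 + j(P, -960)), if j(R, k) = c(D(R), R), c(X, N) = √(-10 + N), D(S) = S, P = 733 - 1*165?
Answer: 277291747959 - 5411169*√62 ≈ 2.7725e+11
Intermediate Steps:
P = 568 (P = 733 - 165 = 568)
j(R, k) = √(-10 + R)
((1069*1045 - 644) - 2920184)*(-153733 + j(P, -960)) = ((1069*1045 - 644) - 2920184)*(-153733 + √(-10 + 568)) = ((1117105 - 644) - 2920184)*(-153733 + √558) = (1116461 - 2920184)*(-153733 + 3*√62) = -1803723*(-153733 + 3*√62) = 277291747959 - 5411169*√62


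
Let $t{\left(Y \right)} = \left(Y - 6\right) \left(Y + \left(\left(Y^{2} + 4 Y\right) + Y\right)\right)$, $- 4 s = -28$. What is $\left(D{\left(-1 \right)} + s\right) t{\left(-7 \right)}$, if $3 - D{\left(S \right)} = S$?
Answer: $-1001$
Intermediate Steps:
$D{\left(S \right)} = 3 - S$
$s = 7$ ($s = \left(- \frac{1}{4}\right) \left(-28\right) = 7$)
$t{\left(Y \right)} = \left(-6 + Y\right) \left(Y^{2} + 6 Y\right)$ ($t{\left(Y \right)} = \left(-6 + Y\right) \left(Y + \left(Y^{2} + 5 Y\right)\right) = \left(-6 + Y\right) \left(Y^{2} + 6 Y\right)$)
$\left(D{\left(-1 \right)} + s\right) t{\left(-7 \right)} = \left(\left(3 - -1\right) + 7\right) \left(- 7 \left(-36 + \left(-7\right)^{2}\right)\right) = \left(\left(3 + 1\right) + 7\right) \left(- 7 \left(-36 + 49\right)\right) = \left(4 + 7\right) \left(\left(-7\right) 13\right) = 11 \left(-91\right) = -1001$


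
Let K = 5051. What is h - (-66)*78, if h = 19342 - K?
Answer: 19439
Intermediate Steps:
h = 14291 (h = 19342 - 1*5051 = 19342 - 5051 = 14291)
h - (-66)*78 = 14291 - (-66)*78 = 14291 - 1*(-5148) = 14291 + 5148 = 19439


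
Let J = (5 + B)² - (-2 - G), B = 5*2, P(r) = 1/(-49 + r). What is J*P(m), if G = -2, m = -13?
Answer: -225/62 ≈ -3.6290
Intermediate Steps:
B = 10
J = 225 (J = (5 + 10)² - (-2 - 1*(-2)) = 15² - (-2 + 2) = 225 - 1*0 = 225 + 0 = 225)
J*P(m) = 225/(-49 - 13) = 225/(-62) = 225*(-1/62) = -225/62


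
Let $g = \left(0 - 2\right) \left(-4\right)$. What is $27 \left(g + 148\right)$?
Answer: $4212$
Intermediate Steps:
$g = 8$ ($g = \left(-2\right) \left(-4\right) = 8$)
$27 \left(g + 148\right) = 27 \left(8 + 148\right) = 27 \cdot 156 = 4212$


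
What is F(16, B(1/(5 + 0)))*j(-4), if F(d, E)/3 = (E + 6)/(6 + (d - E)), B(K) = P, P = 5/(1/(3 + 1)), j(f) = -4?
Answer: -156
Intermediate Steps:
P = 20 (P = 5/(1/4) = 5/(¼) = 5*4 = 20)
B(K) = 20
F(d, E) = 3*(6 + E)/(6 + d - E) (F(d, E) = 3*((E + 6)/(6 + (d - E))) = 3*((6 + E)/(6 + d - E)) = 3*(6 + E)/(6 + d - E))
F(16, B(1/(5 + 0)))*j(-4) = (3*(6 + 20)/(6 + 16 - 1*20))*(-4) = (3*26/(6 + 16 - 20))*(-4) = (3*26/2)*(-4) = (3*(½)*26)*(-4) = 39*(-4) = -156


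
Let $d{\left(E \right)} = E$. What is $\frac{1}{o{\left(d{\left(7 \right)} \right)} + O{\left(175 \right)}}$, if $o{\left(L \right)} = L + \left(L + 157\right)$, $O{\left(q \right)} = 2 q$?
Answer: $\frac{1}{521} \approx 0.0019194$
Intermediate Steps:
$o{\left(L \right)} = 157 + 2 L$ ($o{\left(L \right)} = L + \left(157 + L\right) = 157 + 2 L$)
$\frac{1}{o{\left(d{\left(7 \right)} \right)} + O{\left(175 \right)}} = \frac{1}{\left(157 + 2 \cdot 7\right) + 2 \cdot 175} = \frac{1}{\left(157 + 14\right) + 350} = \frac{1}{171 + 350} = \frac{1}{521}$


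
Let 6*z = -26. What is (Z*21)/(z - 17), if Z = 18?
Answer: -567/32 ≈ -17.719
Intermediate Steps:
z = -13/3 (z = (⅙)*(-26) = -13/3 ≈ -4.3333)
(Z*21)/(z - 17) = (18*21)/(-13/3 - 17) = 378/(-64/3) = 378*(-3/64) = -567/32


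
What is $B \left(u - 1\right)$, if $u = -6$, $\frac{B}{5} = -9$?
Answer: $315$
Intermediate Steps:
$B = -45$ ($B = 5 \left(-9\right) = -45$)
$B \left(u - 1\right) = - 45 \left(-6 - 1\right) = \left(-45\right) \left(-7\right) = 315$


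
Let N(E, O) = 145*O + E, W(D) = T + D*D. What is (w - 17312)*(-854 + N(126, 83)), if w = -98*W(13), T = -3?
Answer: -379689060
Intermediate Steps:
W(D) = -3 + D² (W(D) = -3 + D*D = -3 + D²)
w = -16268 (w = -98*(-3 + 13²) = -98*(-3 + 169) = -98*166 = -16268)
N(E, O) = E + 145*O
(w - 17312)*(-854 + N(126, 83)) = (-16268 - 17312)*(-854 + (126 + 145*83)) = -33580*(-854 + (126 + 12035)) = -33580*(-854 + 12161) = -33580*11307 = -379689060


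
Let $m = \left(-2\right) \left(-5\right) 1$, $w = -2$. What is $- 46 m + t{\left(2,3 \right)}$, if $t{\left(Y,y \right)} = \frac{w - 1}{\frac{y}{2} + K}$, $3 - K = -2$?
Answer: $- \frac{5986}{13} \approx -460.46$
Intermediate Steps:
$K = 5$ ($K = 3 - -2 = 3 + 2 = 5$)
$m = 10$ ($m = 10 \cdot 1 = 10$)
$t{\left(Y,y \right)} = - \frac{3}{5 + \frac{y}{2}}$ ($t{\left(Y,y \right)} = \frac{-2 - 1}{\frac{y}{2} + 5} = - \frac{3}{y \frac{1}{2} + 5} = - \frac{3}{\frac{y}{2} + 5} = - \frac{3}{5 + \frac{y}{2}}$)
$- 46 m + t{\left(2,3 \right)} = \left(-46\right) 10 - \frac{6}{10 + 3} = -460 - \frac{6}{13} = - \frac{5986}{13}$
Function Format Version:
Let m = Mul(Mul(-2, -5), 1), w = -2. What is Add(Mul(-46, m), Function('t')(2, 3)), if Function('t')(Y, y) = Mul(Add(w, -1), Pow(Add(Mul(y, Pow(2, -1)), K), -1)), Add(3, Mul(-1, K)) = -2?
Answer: Rational(-5986, 13) ≈ -460.46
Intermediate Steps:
K = 5 (K = Add(3, Mul(-1, -2)) = Add(3, 2) = 5)
m = 10 (m = Mul(10, 1) = 10)
Function('t')(Y, y) = Mul(-3, Pow(Add(5, Mul(Rational(1, 2), y)), -1)) (Function('t')(Y, y) = Mul(Add(-2, -1), Pow(Add(Mul(y, Pow(2, -1)), 5), -1)) = Mul(-3, Pow(Add(Mul(y, Rational(1, 2)), 5), -1)) = Mul(-3, Pow(Add(Mul(Rational(1, 2), y), 5), -1)) = Mul(-3, Pow(Add(5, Mul(Rational(1, 2), y)), -1)))
Add(Mul(-46, m), Function('t')(2, 3)) = Add(Mul(-46, 10), Mul(-6, Pow(Add(10, 3), -1))) = Add(-460, Mul(-6, Pow(13, -1))) = Add(-460, Mul(-6, Rational(1, 13))) = Add(-460, Rational(-6, 13)) = Rational(-5986, 13)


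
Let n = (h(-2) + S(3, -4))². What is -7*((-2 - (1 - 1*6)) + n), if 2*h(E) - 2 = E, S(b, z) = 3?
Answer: -84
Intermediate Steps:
h(E) = 1 + E/2
n = 9 (n = ((1 + (½)*(-2)) + 3)² = ((1 - 1) + 3)² = (0 + 3)² = 3² = 9)
-7*((-2 - (1 - 1*6)) + n) = -7*((-2 - (1 - 1*6)) + 9) = -7*((-2 - (1 - 6)) + 9) = -7*((-2 - 1*(-5)) + 9) = -7*((-2 + 5) + 9) = -7*(3 + 9) = -7*12 = -84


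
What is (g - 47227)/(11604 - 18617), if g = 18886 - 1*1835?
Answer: 30176/7013 ≈ 4.3029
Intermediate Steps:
g = 17051 (g = 18886 - 1835 = 17051)
(g - 47227)/(11604 - 18617) = (17051 - 47227)/(11604 - 18617) = -30176/(-7013) = -30176*(-1/7013) = 30176/7013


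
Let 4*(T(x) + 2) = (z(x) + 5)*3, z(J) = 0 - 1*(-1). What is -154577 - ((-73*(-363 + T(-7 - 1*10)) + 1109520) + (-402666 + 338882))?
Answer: -2453259/2 ≈ -1.2266e+6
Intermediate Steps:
z(J) = 1 (z(J) = 0 + 1 = 1)
T(x) = 5/2 (T(x) = -2 + ((1 + 5)*3)/4 = -2 + (6*3)/4 = -2 + (1/4)*18 = -2 + 9/2 = 5/2)
-154577 - ((-73*(-363 + T(-7 - 1*10)) + 1109520) + (-402666 + 338882)) = -154577 - ((-73*(-363 + 5/2) + 1109520) + (-402666 + 338882)) = -154577 - ((-73*(-721/2) + 1109520) - 63784) = -154577 - ((52633/2 + 1109520) - 63784) = -154577 - (2271673/2 - 63784) = -154577 - 1*2144105/2 = -154577 - 2144105/2 = -2453259/2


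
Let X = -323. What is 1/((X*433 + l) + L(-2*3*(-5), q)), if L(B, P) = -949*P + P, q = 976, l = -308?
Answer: -1/1065415 ≈ -9.3860e-7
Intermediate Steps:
L(B, P) = -948*P
1/((X*433 + l) + L(-2*3*(-5), q)) = 1/((-323*433 - 308) - 948*976) = 1/((-139859 - 308) - 925248) = 1/(-140167 - 925248) = 1/(-1065415) = -1/1065415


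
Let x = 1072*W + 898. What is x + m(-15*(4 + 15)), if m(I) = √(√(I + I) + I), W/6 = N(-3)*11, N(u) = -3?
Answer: -211358 + √(-285 + I*√570) ≈ -2.1136e+5 + 16.897*I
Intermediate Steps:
W = -198 (W = 6*(-3*11) = 6*(-33) = -198)
m(I) = √(I + √2*√I) (m(I) = √(√(2*I) + I) = √(√2*√I + I) = √(I + √2*√I))
x = -211358 (x = 1072*(-198) + 898 = -212256 + 898 = -211358)
x + m(-15*(4 + 15)) = -211358 + √(-15*(4 + 15) + √2*√(-15*(4 + 15))) = -211358 + √(-15*19 + √2*√(-15*19)) = -211358 + √(-285 + √2*√(-285)) = -211358 + √(-285 + √2*(I*√285)) = -211358 + √(-285 + I*√570)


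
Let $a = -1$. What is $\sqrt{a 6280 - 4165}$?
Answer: $i \sqrt{10445} \approx 102.2 i$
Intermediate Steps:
$\sqrt{a 6280 - 4165} = \sqrt{\left(-1\right) 6280 - 4165} = \sqrt{-6280 - 4165} = \sqrt{-10445} = i \sqrt{10445}$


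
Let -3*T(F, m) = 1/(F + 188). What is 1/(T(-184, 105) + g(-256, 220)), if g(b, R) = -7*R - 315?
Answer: -12/22261 ≈ -0.00053906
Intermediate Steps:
T(F, m) = -1/(3*(188 + F)) (T(F, m) = -1/(3*(F + 188)) = -1/(3*(188 + F)))
g(b, R) = -315 - 7*R
1/(T(-184, 105) + g(-256, 220)) = 1/(-1/(564 + 3*(-184)) + (-315 - 7*220)) = 1/(-1/(564 - 552) + (-315 - 1540)) = 1/(-1/12 - 1855) = 1/(-22261/12) = -12/22261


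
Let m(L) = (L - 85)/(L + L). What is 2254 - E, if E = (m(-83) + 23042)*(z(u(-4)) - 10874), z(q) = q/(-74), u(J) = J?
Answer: 769502685554/3071 ≈ 2.5057e+8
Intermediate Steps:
z(q) = -q/74 (z(q) = q*(-1/74) = -q/74)
m(L) = (-85 + L)/(2*L) (m(L) = (-85 + L)/((2*L)) = (-85 + L)*(1/(2*L)) = (-85 + L)/(2*L))
E = -769495763520/3071 (E = ((1/2)*(-85 - 83)/(-83) + 23042)*(-1/74*(-4) - 10874) = ((1/2)*(-1/83)*(-168) + 23042)*(2/37 - 10874) = (84/83 + 23042)*(-402336/37) = (1912570/83)*(-402336/37) = -769495763520/3071 ≈ -2.5057e+8)
2254 - E = 2254 - 1*(-769495763520/3071) = 2254 + 769495763520/3071 = 769502685554/3071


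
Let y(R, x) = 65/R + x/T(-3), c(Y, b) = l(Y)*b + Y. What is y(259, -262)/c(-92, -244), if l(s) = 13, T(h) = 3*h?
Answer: -68443/7608384 ≈ -0.0089957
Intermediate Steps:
c(Y, b) = Y + 13*b (c(Y, b) = 13*b + Y = Y + 13*b)
y(R, x) = 65/R - x/9 (y(R, x) = 65/R + x/((3*(-3))) = 65/R + x/(-9) = 65/R + x*(-⅑) = 65/R - x/9)
y(259, -262)/c(-92, -244) = (65/259 - ⅑*(-262))/(-92 + 13*(-244)) = (65*(1/259) + 262/9)/(-92 - 3172) = (65/259 + 262/9)/(-3264) = (68443/2331)*(-1/3264) = -68443/7608384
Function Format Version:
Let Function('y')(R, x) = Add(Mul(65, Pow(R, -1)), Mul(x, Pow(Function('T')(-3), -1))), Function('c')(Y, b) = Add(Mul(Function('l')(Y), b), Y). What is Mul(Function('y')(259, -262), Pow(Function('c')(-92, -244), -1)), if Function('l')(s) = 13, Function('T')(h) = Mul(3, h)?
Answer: Rational(-68443, 7608384) ≈ -0.0089957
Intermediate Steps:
Function('c')(Y, b) = Add(Y, Mul(13, b)) (Function('c')(Y, b) = Add(Mul(13, b), Y) = Add(Y, Mul(13, b)))
Function('y')(R, x) = Add(Mul(65, Pow(R, -1)), Mul(Rational(-1, 9), x)) (Function('y')(R, x) = Add(Mul(65, Pow(R, -1)), Mul(x, Pow(Mul(3, -3), -1))) = Add(Mul(65, Pow(R, -1)), Mul(x, Pow(-9, -1))) = Add(Mul(65, Pow(R, -1)), Mul(x, Rational(-1, 9))) = Add(Mul(65, Pow(R, -1)), Mul(Rational(-1, 9), x)))
Mul(Function('y')(259, -262), Pow(Function('c')(-92, -244), -1)) = Mul(Add(Mul(65, Pow(259, -1)), Mul(Rational(-1, 9), -262)), Pow(Add(-92, Mul(13, -244)), -1)) = Mul(Add(Mul(65, Rational(1, 259)), Rational(262, 9)), Pow(Add(-92, -3172), -1)) = Mul(Add(Rational(65, 259), Rational(262, 9)), Pow(-3264, -1)) = Mul(Rational(68443, 2331), Rational(-1, 3264)) = Rational(-68443, 7608384)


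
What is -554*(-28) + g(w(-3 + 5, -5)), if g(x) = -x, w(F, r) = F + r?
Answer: 15515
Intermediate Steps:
-554*(-28) + g(w(-3 + 5, -5)) = -554*(-28) - ((-3 + 5) - 5) = 15512 - (2 - 5) = 15512 - 1*(-3) = 15512 + 3 = 15515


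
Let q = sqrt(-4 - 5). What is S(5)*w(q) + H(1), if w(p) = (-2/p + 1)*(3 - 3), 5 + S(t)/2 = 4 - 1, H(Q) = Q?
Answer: 1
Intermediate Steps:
S(t) = -4 (S(t) = -10 + 2*(4 - 1) = -10 + 2*3 = -10 + 6 = -4)
q = 3*I (q = sqrt(-9) = 3*I ≈ 3.0*I)
w(p) = 0 (w(p) = (1 - 2/p)*0 = 0)
S(5)*w(q) + H(1) = -4*0 + 1 = 0 + 1 = 1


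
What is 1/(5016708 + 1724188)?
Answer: 1/6740896 ≈ 1.4835e-7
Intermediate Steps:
1/(5016708 + 1724188) = 1/6740896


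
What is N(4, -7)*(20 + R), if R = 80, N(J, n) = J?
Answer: 400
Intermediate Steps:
N(4, -7)*(20 + R) = 4*(20 + 80) = 4*100 = 400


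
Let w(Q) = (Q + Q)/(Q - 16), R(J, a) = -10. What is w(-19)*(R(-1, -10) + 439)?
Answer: 16302/35 ≈ 465.77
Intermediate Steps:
w(Q) = 2*Q/(-16 + Q) (w(Q) = (2*Q)/(-16 + Q) = 2*Q/(-16 + Q))
w(-19)*(R(-1, -10) + 439) = (2*(-19)/(-16 - 19))*(-10 + 439) = (2*(-19)/(-35))*429 = (2*(-19)*(-1/35))*429 = (38/35)*429 = 16302/35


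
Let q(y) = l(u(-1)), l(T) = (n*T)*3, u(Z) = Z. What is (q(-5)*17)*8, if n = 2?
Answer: -816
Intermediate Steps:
l(T) = 6*T (l(T) = (2*T)*3 = 6*T)
q(y) = -6 (q(y) = 6*(-1) = -6)
(q(-5)*17)*8 = -6*17*8 = -102*8 = -816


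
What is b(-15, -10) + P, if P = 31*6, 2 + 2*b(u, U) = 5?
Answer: 375/2 ≈ 187.50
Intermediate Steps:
b(u, U) = 3/2 (b(u, U) = -1 + (1/2)*5 = -1 + 5/2 = 3/2)
P = 186
b(-15, -10) + P = 3/2 + 186 = 375/2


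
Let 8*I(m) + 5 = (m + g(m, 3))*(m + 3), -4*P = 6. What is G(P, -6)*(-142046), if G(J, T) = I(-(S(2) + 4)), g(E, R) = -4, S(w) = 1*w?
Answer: -1775575/4 ≈ -4.4389e+5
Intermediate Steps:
P = -3/2 (P = -¼*6 = -3/2 ≈ -1.5000)
S(w) = w
I(m) = -5/8 + (-4 + m)*(3 + m)/8 (I(m) = -5/8 + ((m - 4)*(m + 3))/8 = -5/8 + ((-4 + m)*(3 + m))/8 = -5/8 + (-4 + m)*(3 + m)/8)
G(J, T) = 25/8 (G(J, T) = -17/8 - (-1)*(2 + 4)/8 + (-(2 + 4))²/8 = -17/8 - (-1)*6/8 + (-1*6)²/8 = -17/8 - ⅛*(-6) + (⅛)*(-6)² = -17/8 + ¾ + (⅛)*36 = -17/8 + ¾ + 9/2 = 25/8)
G(P, -6)*(-142046) = (25/8)*(-142046) = -1775575/4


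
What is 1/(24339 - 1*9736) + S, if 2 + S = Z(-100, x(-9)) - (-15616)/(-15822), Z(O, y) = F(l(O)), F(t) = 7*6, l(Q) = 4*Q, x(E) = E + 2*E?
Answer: 4506961007/115524333 ≈ 39.013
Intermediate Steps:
x(E) = 3*E
F(t) = 42
Z(O, y) = 42
S = 308632/7911 (S = -2 + (42 - (-15616)/(-15822)) = -2 + (42 - (-15616)*(-1)/15822) = -2 + (42 - 1*7808/7911) = -2 + (42 - 7808/7911) = -2 + 324454/7911 = 308632/7911 ≈ 39.013)
1/(24339 - 1*9736) + S = 1/(24339 - 1*9736) + 308632/7911 = 1/(24339 - 9736) + 308632/7911 = 1/14603 + 308632/7911 = 4506961007/115524333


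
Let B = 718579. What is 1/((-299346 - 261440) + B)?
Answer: 1/157793 ≈ 6.3374e-6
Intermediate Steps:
1/((-299346 - 261440) + B) = 1/((-299346 - 261440) + 718579) = 1/(-560786 + 718579) = 1/157793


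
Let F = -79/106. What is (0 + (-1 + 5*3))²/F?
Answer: -20776/79 ≈ -262.99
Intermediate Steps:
F = -79/106 (F = -79*1/106 = -79/106 ≈ -0.74528)
(0 + (-1 + 5*3))²/F = (0 + (-1 + 5*3))²/(-79/106) = (0 + (-1 + 15))²*(-106/79) = (0 + 14)²*(-106/79) = 14²*(-106/79) = 196*(-106/79) = -20776/79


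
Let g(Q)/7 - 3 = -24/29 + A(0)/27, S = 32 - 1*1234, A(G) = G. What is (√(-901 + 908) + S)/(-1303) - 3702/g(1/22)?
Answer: -46452464/191541 - √7/1303 ≈ -242.52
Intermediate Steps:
S = -1202 (S = 32 - 1234 = -1202)
g(Q) = 441/29 (g(Q) = 21 + 7*(-24/29 + 0/27) = 21 + 7*(-24*1/29 + 0*(1/27)) = 21 + 7*(-24/29 + 0) = 21 + 7*(-24/29) = 21 - 168/29 = 441/29)
(√(-901 + 908) + S)/(-1303) - 3702/g(1/22) = (√(-901 + 908) - 1202)/(-1303) - 3702/441/29 = (√7 - 1202)*(-1/1303) - 3702*29/441 = (-1202 + √7)*(-1/1303) - 35786/147 = (1202/1303 - √7/1303) - 35786/147 = -46452464/191541 - √7/1303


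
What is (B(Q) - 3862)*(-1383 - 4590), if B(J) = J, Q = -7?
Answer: 23109537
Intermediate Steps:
(B(Q) - 3862)*(-1383 - 4590) = (-7 - 3862)*(-1383 - 4590) = -3869*(-5973) = 23109537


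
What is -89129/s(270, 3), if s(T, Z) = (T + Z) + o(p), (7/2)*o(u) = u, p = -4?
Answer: -623903/1903 ≈ -327.85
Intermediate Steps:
o(u) = 2*u/7
s(T, Z) = -8/7 + T + Z (s(T, Z) = (T + Z) + (2/7)*(-4) = (T + Z) - 8/7 = -8/7 + T + Z)
-89129/s(270, 3) = -89129/(-8/7 + 270 + 3) = -89129/1903/7 = -89129*7/1903 = -623903/1903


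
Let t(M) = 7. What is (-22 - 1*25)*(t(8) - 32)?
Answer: 1175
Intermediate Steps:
(-22 - 1*25)*(t(8) - 32) = (-22 - 1*25)*(7 - 32) = (-22 - 25)*(-25) = -47*(-25) = 1175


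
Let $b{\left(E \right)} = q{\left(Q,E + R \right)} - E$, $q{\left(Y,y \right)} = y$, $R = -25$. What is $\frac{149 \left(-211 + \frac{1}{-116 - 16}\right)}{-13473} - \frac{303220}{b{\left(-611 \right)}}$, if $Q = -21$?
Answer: $\frac{107872223269}{8892180} \approx 12131.0$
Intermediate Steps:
$b{\left(E \right)} = -25$ ($b{\left(E \right)} = \left(E - 25\right) - E = \left(-25 + E\right) - E = -25$)
$\frac{149 \left(-211 + \frac{1}{-116 - 16}\right)}{-13473} - \frac{303220}{b{\left(-611 \right)}} = \frac{149 \left(-211 + \frac{1}{-116 - 16}\right)}{-13473} - \frac{303220}{-25} = 149 \left(-211 + \frac{1}{-132}\right) \left(- \frac{1}{13473}\right) - - \frac{60644}{5} = 149 \left(-211 - \frac{1}{132}\right) \left(- \frac{1}{13473}\right) + \frac{60644}{5} = 149 \left(- \frac{27853}{132}\right) \left(- \frac{1}{13473}\right) + \frac{60644}{5} = \left(- \frac{4150097}{132}\right) \left(- \frac{1}{13473}\right) + \frac{60644}{5} = \frac{4150097}{1778436} + \frac{60644}{5} = \frac{107872223269}{8892180}$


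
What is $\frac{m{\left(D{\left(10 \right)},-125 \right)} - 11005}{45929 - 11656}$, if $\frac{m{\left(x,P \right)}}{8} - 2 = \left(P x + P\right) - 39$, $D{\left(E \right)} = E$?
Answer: $- \frac{22301}{34273} \approx -0.65069$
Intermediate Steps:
$m{\left(x,P \right)} = -296 + 8 P + 8 P x$ ($m{\left(x,P \right)} = 16 + 8 \left(\left(P x + P\right) - 39\right) = 16 + 8 \left(\left(P + P x\right) - 39\right) = 16 + 8 \left(-39 + P + P x\right) = 16 + \left(-312 + 8 P + 8 P x\right) = -296 + 8 P + 8 P x$)
$\frac{m{\left(D{\left(10 \right)},-125 \right)} - 11005}{45929 - 11656} = \frac{\left(-296 + 8 \left(-125\right) + 8 \left(-125\right) 10\right) - 11005}{45929 - 11656} = \frac{\left(-296 - 1000 - 10000\right) - 11005}{34273} = \left(-11296 - 11005\right) \frac{1}{34273} = \left(-22301\right) \frac{1}{34273} = - \frac{22301}{34273}$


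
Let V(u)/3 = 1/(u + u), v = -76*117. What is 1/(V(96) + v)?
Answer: -64/569087 ≈ -0.00011246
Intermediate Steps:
v = -8892
V(u) = 3/(2*u) (V(u) = 3/(u + u) = 3/((2*u)) = 3*(1/(2*u)) = 3/(2*u))
1/(V(96) + v) = 1/((3/2)/96 - 8892) = 1/((3/2)*(1/96) - 8892) = 1/(1/64 - 8892) = 1/(-569087/64) = -64/569087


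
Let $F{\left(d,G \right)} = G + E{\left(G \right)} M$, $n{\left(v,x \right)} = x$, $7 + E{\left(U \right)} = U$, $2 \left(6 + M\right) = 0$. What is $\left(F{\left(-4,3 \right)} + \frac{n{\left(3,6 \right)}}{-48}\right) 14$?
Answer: $\frac{1505}{4} \approx 376.25$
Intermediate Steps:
$M = -6$ ($M = -6 + \frac{1}{2} \cdot 0 = -6 + 0 = -6$)
$E{\left(U \right)} = -7 + U$
$F{\left(d,G \right)} = 42 - 5 G$ ($F{\left(d,G \right)} = G + \left(-7 + G\right) \left(-6\right) = G - \left(-42 + 6 G\right) = 42 - 5 G$)
$\left(F{\left(-4,3 \right)} + \frac{n{\left(3,6 \right)}}{-48}\right) 14 = \left(\left(42 - 15\right) + \frac{6}{-48}\right) 14 = \left(\left(42 - 15\right) + 6 \left(- \frac{1}{48}\right)\right) 14 = \left(27 - \frac{1}{8}\right) 14 = \frac{215}{8} \cdot 14 = \frac{1505}{4}$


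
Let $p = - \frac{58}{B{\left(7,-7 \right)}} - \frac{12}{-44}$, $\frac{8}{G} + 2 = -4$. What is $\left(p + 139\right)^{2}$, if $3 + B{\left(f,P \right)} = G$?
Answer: $\frac{476548900}{20449} \approx 23304.0$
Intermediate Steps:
$G = - \frac{4}{3}$ ($G = \frac{8}{-2 - 4} = \frac{8}{-6} = 8 \left(- \frac{1}{6}\right) = - \frac{4}{3} \approx -1.3333$)
$B{\left(f,P \right)} = - \frac{13}{3}$ ($B{\left(f,P \right)} = -3 - \frac{4}{3} = - \frac{13}{3}$)
$p = \frac{1953}{143}$ ($p = - \frac{58}{- \frac{13}{3}} - \frac{12}{-44} = \left(-58\right) \left(- \frac{3}{13}\right) - - \frac{3}{11} = \frac{174}{13} + \frac{3}{11} = \frac{1953}{143} \approx 13.657$)
$\left(p + 139\right)^{2} = \left(\frac{1953}{143} + 139\right)^{2} = \left(\frac{21830}{143}\right)^{2} = \frac{476548900}{20449}$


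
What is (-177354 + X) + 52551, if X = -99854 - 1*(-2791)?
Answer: -221866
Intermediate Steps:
X = -97063 (X = -99854 + 2791 = -97063)
(-177354 + X) + 52551 = (-177354 - 97063) + 52551 = -274417 + 52551 = -221866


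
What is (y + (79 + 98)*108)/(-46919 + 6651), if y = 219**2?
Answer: -67077/40268 ≈ -1.6658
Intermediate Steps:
y = 47961
(y + (79 + 98)*108)/(-46919 + 6651) = (47961 + (79 + 98)*108)/(-46919 + 6651) = (47961 + 177*108)/(-40268) = (47961 + 19116)*(-1/40268) = 67077*(-1/40268) = -67077/40268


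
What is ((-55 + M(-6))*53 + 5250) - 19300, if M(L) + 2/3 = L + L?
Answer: -52909/3 ≈ -17636.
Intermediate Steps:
M(L) = -⅔ + 2*L (M(L) = -⅔ + (L + L) = -⅔ + 2*L)
((-55 + M(-6))*53 + 5250) - 19300 = ((-55 + (-⅔ + 2*(-6)))*53 + 5250) - 19300 = ((-55 + (-⅔ - 12))*53 + 5250) - 19300 = ((-55 - 38/3)*53 + 5250) - 19300 = (-203/3*53 + 5250) - 19300 = (-10759/3 + 5250) - 19300 = 4991/3 - 19300 = -52909/3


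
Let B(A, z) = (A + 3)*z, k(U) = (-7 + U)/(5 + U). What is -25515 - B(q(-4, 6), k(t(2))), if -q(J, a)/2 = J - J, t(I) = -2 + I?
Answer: -127554/5 ≈ -25511.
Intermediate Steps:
q(J, a) = 0 (q(J, a) = -2*(J - J) = -2*0 = 0)
k(U) = (-7 + U)/(5 + U)
B(A, z) = z*(3 + A) (B(A, z) = (3 + A)*z = z*(3 + A))
-25515 - B(q(-4, 6), k(t(2))) = -25515 - (-7 + (-2 + 2))/(5 + (-2 + 2))*(3 + 0) = -25515 - (-7 + 0)/(5 + 0)*3 = -25515 - -7/5*3 = -25515 - (1/5)*(-7)*3 = -25515 - (-7)*3/5 = -25515 - 1*(-21/5) = -25515 + 21/5 = -127554/5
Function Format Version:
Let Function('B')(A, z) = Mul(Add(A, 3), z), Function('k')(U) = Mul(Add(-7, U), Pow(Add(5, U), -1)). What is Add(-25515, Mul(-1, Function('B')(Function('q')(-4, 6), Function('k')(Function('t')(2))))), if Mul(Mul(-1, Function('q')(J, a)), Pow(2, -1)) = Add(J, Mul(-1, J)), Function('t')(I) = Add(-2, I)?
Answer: Rational(-127554, 5) ≈ -25511.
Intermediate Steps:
Function('q')(J, a) = 0 (Function('q')(J, a) = Mul(-2, Add(J, Mul(-1, J))) = Mul(-2, 0) = 0)
Function('k')(U) = Mul(Pow(Add(5, U), -1), Add(-7, U))
Function('B')(A, z) = Mul(z, Add(3, A)) (Function('B')(A, z) = Mul(Add(3, A), z) = Mul(z, Add(3, A)))
Add(-25515, Mul(-1, Function('B')(Function('q')(-4, 6), Function('k')(Function('t')(2))))) = Add(-25515, Mul(-1, Mul(Mul(Pow(Add(5, Add(-2, 2)), -1), Add(-7, Add(-2, 2))), Add(3, 0)))) = Add(-25515, Mul(-1, Mul(Mul(Pow(Add(5, 0), -1), Add(-7, 0)), 3))) = Add(-25515, Mul(-1, Mul(Mul(Pow(5, -1), -7), 3))) = Add(-25515, Mul(-1, Mul(Mul(Rational(1, 5), -7), 3))) = Add(-25515, Mul(-1, Mul(Rational(-7, 5), 3))) = Add(-25515, Mul(-1, Rational(-21, 5))) = Add(-25515, Rational(21, 5)) = Rational(-127554, 5)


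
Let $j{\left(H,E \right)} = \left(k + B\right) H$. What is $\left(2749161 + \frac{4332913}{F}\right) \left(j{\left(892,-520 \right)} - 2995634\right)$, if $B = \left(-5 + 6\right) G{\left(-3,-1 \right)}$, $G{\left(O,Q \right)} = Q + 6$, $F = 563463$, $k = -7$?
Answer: $- \frac{4643164852777688608}{563463} \approx -8.2404 \cdot 10^{12}$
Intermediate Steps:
$G{\left(O,Q \right)} = 6 + Q$
$B = 5$ ($B = \left(-5 + 6\right) \left(6 - 1\right) = 1 \cdot 5 = 5$)
$j{\left(H,E \right)} = - 2 H$ ($j{\left(H,E \right)} = \left(-7 + 5\right) H = - 2 H$)
$\left(2749161 + \frac{4332913}{F}\right) \left(j{\left(892,-520 \right)} - 2995634\right) = \left(2749161 + \frac{4332913}{563463}\right) \left(\left(-2\right) 892 - 2995634\right) = \left(2749161 + 4332913 \cdot \frac{1}{563463}\right) \left(-1784 - 2995634\right) = \left(2749161 + \frac{4332913}{563463}\right) \left(-2997418\right) = \frac{1549054837456}{563463} \left(-2997418\right) = - \frac{4643164852777688608}{563463}$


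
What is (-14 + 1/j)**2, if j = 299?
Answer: 17514225/89401 ≈ 195.91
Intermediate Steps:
(-14 + 1/j)**2 = (-14 + 1/299)**2 = (-4185/299)**2 = 17514225/89401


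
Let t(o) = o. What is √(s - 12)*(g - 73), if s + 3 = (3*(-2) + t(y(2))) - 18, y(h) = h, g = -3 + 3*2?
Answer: -70*I*√37 ≈ -425.79*I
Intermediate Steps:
g = 3 (g = -3 + 6 = 3)
s = -25 (s = -3 + ((3*(-2) + 2) - 18) = -3 + ((-6 + 2) - 18) = -3 + (-4 - 18) = -3 - 22 = -25)
√(s - 12)*(g - 73) = √(-25 - 12)*(3 - 73) = √(-37)*(-70) = (I*√37)*(-70) = -70*I*√37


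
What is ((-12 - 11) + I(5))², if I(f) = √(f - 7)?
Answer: (23 - I*√2)² ≈ 527.0 - 65.054*I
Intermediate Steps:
I(f) = √(-7 + f)
((-12 - 11) + I(5))² = ((-12 - 11) + √(-7 + 5))² = (-23 + √(-2))² = (-23 + I*√2)²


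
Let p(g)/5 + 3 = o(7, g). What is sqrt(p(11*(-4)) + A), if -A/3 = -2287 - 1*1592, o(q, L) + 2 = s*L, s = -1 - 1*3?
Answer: 6*sqrt(347) ≈ 111.77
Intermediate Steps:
s = -4 (s = -1 - 3 = -4)
o(q, L) = -2 - 4*L
p(g) = -25 - 20*g (p(g) = -15 + 5*(-2 - 4*g) = -15 + (-10 - 20*g) = -25 - 20*g)
A = 11637 (A = -3*(-2287 - 1*1592) = -3*(-2287 - 1592) = -3*(-3879) = 11637)
sqrt(p(11*(-4)) + A) = sqrt((-25 - 220*(-4)) + 11637) = sqrt((-25 - 20*(-44)) + 11637) = sqrt((-25 + 880) + 11637) = sqrt(855 + 11637) = sqrt(12492) = 6*sqrt(347)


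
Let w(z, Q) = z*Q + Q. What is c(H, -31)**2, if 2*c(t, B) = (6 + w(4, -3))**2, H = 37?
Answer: 6561/4 ≈ 1640.3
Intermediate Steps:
w(z, Q) = Q + Q*z (w(z, Q) = Q*z + Q = Q + Q*z)
c(t, B) = 81/2 (c(t, B) = (6 - 3*(1 + 4))**2/2 = (6 - 3*5)**2/2 = (6 - 15)**2/2 = (1/2)*(-9)**2 = (1/2)*81 = 81/2)
c(H, -31)**2 = (81/2)**2 = 6561/4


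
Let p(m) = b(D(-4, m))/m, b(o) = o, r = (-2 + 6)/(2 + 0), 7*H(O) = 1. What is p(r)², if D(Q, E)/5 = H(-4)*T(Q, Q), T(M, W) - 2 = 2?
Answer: 100/49 ≈ 2.0408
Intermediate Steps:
T(M, W) = 4 (T(M, W) = 2 + 2 = 4)
H(O) = ⅐ (H(O) = (⅐)*1 = ⅐)
r = 2 (r = 4/2 = 4*(½) = 2)
D(Q, E) = 20/7 (D(Q, E) = 5*((⅐)*4) = 5*(4/7) = 20/7)
p(m) = 20/(7*m)
p(r)² = ((20/7)/2)² = ((20/7)*(½))² = (10/7)² = 100/49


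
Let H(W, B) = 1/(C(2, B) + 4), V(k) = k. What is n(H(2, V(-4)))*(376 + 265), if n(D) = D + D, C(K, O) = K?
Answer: 641/3 ≈ 213.67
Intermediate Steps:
H(W, B) = ⅙ (H(W, B) = 1/(2 + 4) = 1/6 = ⅙)
n(D) = 2*D
n(H(2, V(-4)))*(376 + 265) = (2*(⅙))*(376 + 265) = (⅓)*641 = 641/3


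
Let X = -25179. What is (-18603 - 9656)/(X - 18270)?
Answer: 4037/6207 ≈ 0.65039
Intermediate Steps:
(-18603 - 9656)/(X - 18270) = (-18603 - 9656)/(-25179 - 18270) = -28259/(-43449) = -28259*(-1/43449) = 4037/6207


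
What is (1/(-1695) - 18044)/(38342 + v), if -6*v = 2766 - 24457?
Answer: -61169162/142234795 ≈ -0.43006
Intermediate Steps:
v = 21691/6 (v = -(2766 - 24457)/6 = -⅙*(-21691) = 21691/6 ≈ 3615.2)
(1/(-1695) - 18044)/(38342 + v) = (1/(-1695) - 18044)/(38342 + 21691/6) = (-1/1695 - 18044)/(251743/6) = -30584581/1695*6/251743 = -61169162/142234795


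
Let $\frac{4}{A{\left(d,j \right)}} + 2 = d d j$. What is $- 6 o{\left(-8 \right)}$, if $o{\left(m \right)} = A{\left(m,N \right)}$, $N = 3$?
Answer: $- \frac{12}{95} \approx -0.12632$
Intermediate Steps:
$A{\left(d,j \right)} = \frac{4}{-2 + j d^{2}}$ ($A{\left(d,j \right)} = \frac{4}{-2 + d d j} = \frac{4}{-2 + d^{2} j} = \frac{4}{-2 + j d^{2}}$)
$o{\left(m \right)} = \frac{4}{-2 + 3 m^{2}}$
$- 6 o{\left(-8 \right)} = - 6 \frac{4}{-2 + 3 \left(-8\right)^{2}} = - 6 \frac{4}{-2 + 3 \cdot 64} = - 6 \frac{4}{-2 + 192} = - 6 \cdot \frac{4}{190} = - 6 \cdot 4 \cdot \frac{1}{190} = \left(-6\right) \frac{2}{95} = - \frac{12}{95}$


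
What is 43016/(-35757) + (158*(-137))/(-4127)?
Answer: 596468990/147569139 ≈ 4.0420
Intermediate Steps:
43016/(-35757) + (158*(-137))/(-4127) = 43016*(-1/35757) - 21646*(-1/4127) = -43016/35757 + 21646/4127 = 596468990/147569139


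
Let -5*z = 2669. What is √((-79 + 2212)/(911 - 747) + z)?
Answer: I*√87545455/410 ≈ 22.821*I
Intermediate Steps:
z = -2669/5 (z = -⅕*2669 = -2669/5 ≈ -533.80)
√((-79 + 2212)/(911 - 747) + z) = √((-79 + 2212)/(911 - 747) - 2669/5) = √(2133/164 - 2669/5) = √(-427051/820) = I*√87545455/410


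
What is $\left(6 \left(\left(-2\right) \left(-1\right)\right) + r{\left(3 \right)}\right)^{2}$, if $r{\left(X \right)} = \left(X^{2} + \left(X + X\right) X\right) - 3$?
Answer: $1296$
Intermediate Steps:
$r{\left(X \right)} = -3 + 3 X^{2}$ ($r{\left(X \right)} = \left(X^{2} + 2 X X\right) - 3 = \left(X^{2} + 2 X^{2}\right) - 3 = 3 X^{2} - 3 = -3 + 3 X^{2}$)
$\left(6 \left(\left(-2\right) \left(-1\right)\right) + r{\left(3 \right)}\right)^{2} = \left(6 \left(\left(-2\right) \left(-1\right)\right) - \left(3 - 3 \cdot 3^{2}\right)\right)^{2} = \left(6 \cdot 2 + \left(-3 + 3 \cdot 9\right)\right)^{2} = \left(12 + \left(-3 + 27\right)\right)^{2} = \left(12 + 24\right)^{2} = 36^{2} = 1296$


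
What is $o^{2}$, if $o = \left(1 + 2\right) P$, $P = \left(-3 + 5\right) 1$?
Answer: $36$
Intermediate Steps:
$P = 2$ ($P = 2 \cdot 1 = 2$)
$o = 6$ ($o = \left(1 + 2\right) 2 = 3 \cdot 2 = 6$)
$o^{2} = 6^{2} = 36$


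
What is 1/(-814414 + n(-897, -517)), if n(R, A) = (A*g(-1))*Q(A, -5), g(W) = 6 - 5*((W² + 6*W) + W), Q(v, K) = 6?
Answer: -1/926086 ≈ -1.0798e-6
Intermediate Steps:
g(W) = 6 - 35*W - 5*W² (g(W) = 6 - 5*(W² + 7*W) = 6 + (-35*W - 5*W²) = 6 - 35*W - 5*W²)
n(R, A) = 216*A (n(R, A) = (A*(6 - 35*(-1) - 5*(-1)²))*6 = (A*(6 + 35 - 5*1))*6 = (A*(6 + 35 - 5))*6 = (A*36)*6 = (36*A)*6 = 216*A)
1/(-814414 + n(-897, -517)) = 1/(-814414 + 216*(-517)) = 1/(-814414 - 111672) = 1/(-926086) = -1/926086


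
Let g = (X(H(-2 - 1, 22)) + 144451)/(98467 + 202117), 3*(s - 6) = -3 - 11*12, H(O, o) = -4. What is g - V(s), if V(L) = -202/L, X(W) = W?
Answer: -55084535/11722776 ≈ -4.6989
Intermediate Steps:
s = -39 (s = 6 + (-3 - 11*12)/3 = 6 + (-3 - 132)/3 = 6 + (1/3)*(-135) = 6 - 45 = -39)
g = 144447/300584 (g = (-4 + 144451)/(98467 + 202117) = 144447/300584 ≈ 0.48055)
g - V(s) = 144447/300584 - (-202)/(-39) = 144447/300584 - (-202)*(-1)/39 = 144447/300584 - 1*202/39 = 144447/300584 - 202/39 = -55084535/11722776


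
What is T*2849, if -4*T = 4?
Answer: -2849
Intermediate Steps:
T = -1 (T = -¼*4 = -1)
T*2849 = -1*2849 = -2849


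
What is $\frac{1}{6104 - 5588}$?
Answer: $\frac{1}{516} \approx 0.001938$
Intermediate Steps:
$\frac{1}{6104 - 5588} = \frac{1}{516}$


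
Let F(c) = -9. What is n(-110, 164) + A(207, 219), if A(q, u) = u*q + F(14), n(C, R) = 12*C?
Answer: 44004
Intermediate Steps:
A(q, u) = -9 + q*u (A(q, u) = u*q - 9 = q*u - 9 = -9 + q*u)
n(-110, 164) + A(207, 219) = 12*(-110) + (-9 + 207*219) = -1320 + (-9 + 45333) = -1320 + 45324 = 44004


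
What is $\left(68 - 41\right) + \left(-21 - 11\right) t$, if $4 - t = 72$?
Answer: $2203$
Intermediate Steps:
$t = -68$ ($t = 4 - 72 = -68$)
$\left(68 - 41\right) + \left(-21 - 11\right) t = \left(68 - 41\right) + \left(-21 - 11\right) \left(-68\right) = \left(68 - 41\right) - -2176 = 27 + 2176 = 2203$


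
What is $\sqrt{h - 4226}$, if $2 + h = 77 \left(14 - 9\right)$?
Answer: $3 i \sqrt{427} \approx 61.992 i$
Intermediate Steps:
$h = 383$ ($h = -2 + 77 \left(14 - 9\right) = -2 + 77 \cdot 5 = -2 + 385 = 383$)
$\sqrt{h - 4226} = \sqrt{383 - 4226} = \sqrt{-3843} = 3 i \sqrt{427}$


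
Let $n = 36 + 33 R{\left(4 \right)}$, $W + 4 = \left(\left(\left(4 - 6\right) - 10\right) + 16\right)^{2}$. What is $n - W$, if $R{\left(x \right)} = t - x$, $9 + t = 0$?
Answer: $-405$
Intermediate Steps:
$t = -9$ ($t = -9 + 0 = -9$)
$R{\left(x \right)} = -9 - x$
$W = 12$ ($W = -4 + \left(\left(\left(4 - 6\right) - 10\right) + 16\right)^{2} = -4 + \left(\left(-2 - 10\right) + 16\right)^{2} = -4 + \left(-12 + 16\right)^{2} = -4 + 4^{2} = -4 + 16 = 12$)
$n = -393$ ($n = 36 + 33 \left(-9 - 4\right) = 36 + 33 \left(-13\right) = 36 - 429 = -393$)
$n - W = -393 - 12 = -405$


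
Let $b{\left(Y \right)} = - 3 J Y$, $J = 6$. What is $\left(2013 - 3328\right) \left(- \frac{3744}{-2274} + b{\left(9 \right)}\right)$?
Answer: $\frac{79917810}{379} \approx 2.1087 \cdot 10^{5}$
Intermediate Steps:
$b{\left(Y \right)} = - 18 Y$ ($b{\left(Y \right)} = \left(-3\right) 6 Y = - 18 Y$)
$\left(2013 - 3328\right) \left(- \frac{3744}{-2274} + b{\left(9 \right)}\right) = \left(2013 - 3328\right) \left(- \frac{3744}{-2274} - 162\right) = - 1315 \left(\left(-3744\right) \left(- \frac{1}{2274}\right) - 162\right) = - 1315 \left(\frac{624}{379} - 162\right) = \left(-1315\right) \left(- \frac{60774}{379}\right) = \frac{79917810}{379}$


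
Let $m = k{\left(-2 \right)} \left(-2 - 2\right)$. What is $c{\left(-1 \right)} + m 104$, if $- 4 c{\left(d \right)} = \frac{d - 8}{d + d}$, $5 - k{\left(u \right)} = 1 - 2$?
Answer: $- \frac{19977}{8} \approx -2497.1$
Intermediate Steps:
$k{\left(u \right)} = 6$ ($k{\left(u \right)} = 5 - \left(1 - 2\right) = 5 - -1 = 5 + 1 = 6$)
$c{\left(d \right)} = - \frac{-8 + d}{8 d}$ ($c{\left(d \right)} = - \frac{\left(d - 8\right) \frac{1}{d + d}}{4} = - \frac{\left(-8 + d\right) \frac{1}{2 d}}{4} = - \frac{\frac{1}{2} \frac{1}{d} \left(-8 + d\right)}{4} = - \frac{-8 + d}{8 d}$)
$m = -24$ ($m = 6 \left(-2 - 2\right) = 6 \left(-4\right) = -24$)
$c{\left(-1 \right)} + m 104 = \frac{8 - -1}{8 \left(-1\right)} - 2496 = \frac{1}{8} \left(-1\right) \left(8 + 1\right) - 2496 = \frac{1}{8} \left(-1\right) 9 - 2496 = - \frac{9}{8} - 2496 = - \frac{19977}{8}$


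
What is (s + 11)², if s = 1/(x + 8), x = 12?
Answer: 48841/400 ≈ 122.10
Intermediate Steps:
s = 1/20 (s = 1/(12 + 8) = 1/20 ≈ 0.050000)
(s + 11)² = (1/20 + 11)² = (221/20)² = 48841/400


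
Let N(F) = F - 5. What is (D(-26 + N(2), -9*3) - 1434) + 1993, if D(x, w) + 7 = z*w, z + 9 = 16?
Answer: 363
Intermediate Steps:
z = 7 (z = -9 + 16 = 7)
N(F) = -5 + F
D(x, w) = -7 + 7*w
(D(-26 + N(2), -9*3) - 1434) + 1993 = ((-7 + 7*(-9*3)) - 1434) + 1993 = ((-7 + 7*(-27)) - 1434) + 1993 = ((-7 - 189) - 1434) + 1993 = (-196 - 1434) + 1993 = -1630 + 1993 = 363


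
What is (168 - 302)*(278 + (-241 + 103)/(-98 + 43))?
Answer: -2067352/55 ≈ -37588.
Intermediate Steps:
(168 - 302)*(278 + (-241 + 103)/(-98 + 43)) = -134*(278 - 138/(-55)) = -134*(278 - 138*(-1/55)) = -134*(278 + 138/55) = -134*15428/55 = -2067352/55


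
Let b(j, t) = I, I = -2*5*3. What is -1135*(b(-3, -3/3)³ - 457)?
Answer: 31163695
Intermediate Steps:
I = -30 (I = -10*3 = -30)
b(j, t) = -30
-1135*(b(-3, -3/3)³ - 457) = -1135*((-30)³ - 457) = -1135*(-27000 - 457) = -1135*(-27457) = 31163695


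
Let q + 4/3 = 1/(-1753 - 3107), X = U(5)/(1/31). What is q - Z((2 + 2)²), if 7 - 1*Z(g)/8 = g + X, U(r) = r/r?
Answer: 1548719/4860 ≈ 318.67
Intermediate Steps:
U(r) = 1
X = 31 (X = 1/1/31 = 1/(1/31) = 1*31 = 31)
Z(g) = -192 - 8*g (Z(g) = 56 - 8*(g + 31) = 56 - 8*(31 + g) = 56 + (-248 - 8*g) = -192 - 8*g)
q = -6481/4860 (q = -4/3 + 1/(-1753 - 3107) = -4/3 + 1/(-4860) = -4/3 - 1/4860 = -6481/4860 ≈ -1.3335)
q - Z((2 + 2)²) = -6481/4860 - (-192 - 8*(2 + 2)²) = -6481/4860 - (-192 - 8*4²) = -6481/4860 - (-192 - 8*16) = -6481/4860 - (-192 - 128) = -6481/4860 - 1*(-320) = -6481/4860 + 320 = 1548719/4860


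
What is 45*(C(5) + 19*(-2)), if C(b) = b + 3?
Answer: -1350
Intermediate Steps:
C(b) = 3 + b
45*(C(5) + 19*(-2)) = 45*((3 + 5) + 19*(-2)) = 45*(8 - 38) = 45*(-30) = -1350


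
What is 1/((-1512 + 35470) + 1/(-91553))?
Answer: 91553/3108956773 ≈ 2.9448e-5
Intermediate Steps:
1/((-1512 + 35470) + 1/(-91553)) = 1/(33958 - 1/91553) = 1/(3108956773/91553) = 91553/3108956773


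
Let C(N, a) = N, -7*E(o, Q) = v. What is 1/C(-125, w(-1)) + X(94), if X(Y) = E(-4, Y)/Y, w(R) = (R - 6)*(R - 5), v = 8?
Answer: -829/41125 ≈ -0.020158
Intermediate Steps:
E(o, Q) = -8/7 (E(o, Q) = -⅐*8 = -8/7)
w(R) = (-6 + R)*(-5 + R)
X(Y) = -8/(7*Y)
1/C(-125, w(-1)) + X(94) = 1/(-125) - 8/7/94 = -1/125 - 8/7*1/94 = -1/125 - 4/329 = -829/41125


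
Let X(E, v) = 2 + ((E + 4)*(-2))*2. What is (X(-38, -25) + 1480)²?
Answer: 2617924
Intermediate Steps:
X(E, v) = -14 - 4*E (X(E, v) = 2 + ((4 + E)*(-2))*2 = 2 + (-8 - 2*E)*2 = 2 + (-16 - 4*E) = -14 - 4*E)
(X(-38, -25) + 1480)² = ((-14 - 4*(-38)) + 1480)² = ((-14 + 152) + 1480)² = (138 + 1480)² = 1618² = 2617924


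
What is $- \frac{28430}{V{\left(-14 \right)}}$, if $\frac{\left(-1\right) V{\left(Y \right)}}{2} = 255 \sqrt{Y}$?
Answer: $- \frac{2843 i \sqrt{14}}{714} \approx - 14.898 i$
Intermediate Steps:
$V{\left(Y \right)} = - 510 \sqrt{Y}$ ($V{\left(Y \right)} = - 2 \cdot 255 \sqrt{Y} = - 510 \sqrt{Y}$)
$- \frac{28430}{V{\left(-14 \right)}} = - \frac{28430}{\left(-510\right) \sqrt{-14}} = - \frac{28430}{\left(-510\right) i \sqrt{14}} = - 28430 \frac{i \sqrt{14}}{7140} = - \frac{2843 i \sqrt{14}}{714}$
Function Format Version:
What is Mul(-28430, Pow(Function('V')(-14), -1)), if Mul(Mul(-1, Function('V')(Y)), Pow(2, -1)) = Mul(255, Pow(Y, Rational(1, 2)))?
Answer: Mul(Rational(-2843, 714), I, Pow(14, Rational(1, 2))) ≈ Mul(-14.898, I)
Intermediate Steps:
Function('V')(Y) = Mul(-510, Pow(Y, Rational(1, 2))) (Function('V')(Y) = Mul(-2, Mul(255, Pow(Y, Rational(1, 2)))) = Mul(-510, Pow(Y, Rational(1, 2))))
Mul(-28430, Pow(Function('V')(-14), -1)) = Mul(-28430, Pow(Mul(-510, Pow(-14, Rational(1, 2))), -1)) = Mul(-28430, Pow(Mul(-510, Mul(I, Pow(14, Rational(1, 2)))), -1)) = Mul(-28430, Pow(Mul(-510, I, Pow(14, Rational(1, 2))), -1)) = Mul(-28430, Mul(Rational(1, 7140), I, Pow(14, Rational(1, 2)))) = Mul(Rational(-2843, 714), I, Pow(14, Rational(1, 2)))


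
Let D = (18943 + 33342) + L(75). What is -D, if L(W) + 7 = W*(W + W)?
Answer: -63528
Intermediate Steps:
L(W) = -7 + 2*W² (L(W) = -7 + W*(W + W) = -7 + W*(2*W) = -7 + 2*W²)
D = 63528 (D = (18943 + 33342) + (-7 + 2*75²) = 52285 + (-7 + 2*5625) = 52285 + (-7 + 11250) = 52285 + 11243 = 63528)
-D = -1*63528 = -63528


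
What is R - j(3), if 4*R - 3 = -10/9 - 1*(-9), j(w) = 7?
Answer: -77/18 ≈ -4.2778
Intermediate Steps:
R = 49/18 (R = 3/4 + (-10/9 - 1*(-9))/4 = 3/4 + (-10*1/9 + 9)/4 = 3/4 + (-10/9 + 9)/4 = 3/4 + (1/4)*(71/9) = 3/4 + 71/36 = 49/18 ≈ 2.7222)
R - j(3) = 49/18 - 1*7 = 49/18 - 7 = -77/18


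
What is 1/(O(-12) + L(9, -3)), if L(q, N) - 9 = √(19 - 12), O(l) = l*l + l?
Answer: 141/19874 - √7/19874 ≈ 0.0069616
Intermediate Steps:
O(l) = l + l² (O(l) = l² + l = l + l²)
L(q, N) = 9 + √7 (L(q, N) = 9 + √(19 - 12) = 9 + √7)
1/(O(-12) + L(9, -3)) = 1/(-12*(1 - 12) + (9 + √7)) = 1/(-12*(-11) + (9 + √7)) = 1/(132 + (9 + √7)) = 1/(141 + √7)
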